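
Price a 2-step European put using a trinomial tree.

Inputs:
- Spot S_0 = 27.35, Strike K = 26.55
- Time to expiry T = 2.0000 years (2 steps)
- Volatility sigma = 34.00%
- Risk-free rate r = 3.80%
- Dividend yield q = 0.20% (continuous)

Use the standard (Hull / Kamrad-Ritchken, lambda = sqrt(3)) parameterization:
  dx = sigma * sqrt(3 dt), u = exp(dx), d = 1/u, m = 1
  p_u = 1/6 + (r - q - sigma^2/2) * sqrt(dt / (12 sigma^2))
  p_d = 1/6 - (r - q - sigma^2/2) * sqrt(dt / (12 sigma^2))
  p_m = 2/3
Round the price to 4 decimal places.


Answer: Price = V(0,0) = 3.1785

Derivation:
dt = T/N = 1.000000; dx = sigma*sqrt(3*dt) = 0.588897
u = exp(dx) = 1.802000; d = 1/u = 0.554939
p_u = 0.148157, p_m = 0.666667, p_d = 0.185176
Discount per step: exp(-r*dt) = 0.962713
Stock lattice S(k, j) with j the centered position index:
  k=0: S(0,+0) = 27.3500
  k=1: S(1,-1) = 15.1776; S(1,+0) = 27.3500; S(1,+1) = 49.2847
  k=2: S(2,-2) = 8.4226; S(2,-1) = 15.1776; S(2,+0) = 27.3500; S(2,+1) = 49.2847; S(2,+2) = 88.8110
Terminal payoffs V(N, j) = max(K - S_T, 0):
  V(2,-2) = 18.127371; V(2,-1) = 11.372421; V(2,+0) = 0.000000; V(2,+1) = 0.000000; V(2,+2) = 0.000000
Backward induction: V(k, j) = exp(-r*dt) * [p_u * V(k+1, j+1) + p_m * V(k+1, j) + p_d * V(k+1, j-1)]
  V(1,-1) = exp(-r*dt) * [p_u*0.000000 + p_m*11.372421 + p_d*18.127371] = 10.530506
  V(1,+0) = exp(-r*dt) * [p_u*0.000000 + p_m*0.000000 + p_d*11.372421] = 2.027375
  V(1,+1) = exp(-r*dt) * [p_u*0.000000 + p_m*0.000000 + p_d*0.000000] = 0.000000
  V(0,+0) = exp(-r*dt) * [p_u*0.000000 + p_m*2.027375 + p_d*10.530506] = 3.178472


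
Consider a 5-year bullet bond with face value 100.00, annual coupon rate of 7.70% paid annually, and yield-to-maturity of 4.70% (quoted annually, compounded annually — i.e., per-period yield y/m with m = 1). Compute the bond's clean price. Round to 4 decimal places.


Coupon per period c = face * coupon_rate / m = 7.700000
Periods per year m = 1; per-period yield y/m = 0.047000
Number of cashflows N = 5
Cashflows (t years, CF_t, discount factor 1/(1+y/m)^(m*t), PV):
  t = 1.0000: CF_t = 7.700000, DF = 0.955110, PV = 7.354346
  t = 2.0000: CF_t = 7.700000, DF = 0.912235, PV = 7.024208
  t = 3.0000: CF_t = 7.700000, DF = 0.871284, PV = 6.708890
  t = 4.0000: CF_t = 7.700000, DF = 0.832172, PV = 6.407727
  t = 5.0000: CF_t = 107.700000, DF = 0.794816, PV = 85.601681
Price P = sum_t PV_t = 113.096852

Answer: Price = 113.0969


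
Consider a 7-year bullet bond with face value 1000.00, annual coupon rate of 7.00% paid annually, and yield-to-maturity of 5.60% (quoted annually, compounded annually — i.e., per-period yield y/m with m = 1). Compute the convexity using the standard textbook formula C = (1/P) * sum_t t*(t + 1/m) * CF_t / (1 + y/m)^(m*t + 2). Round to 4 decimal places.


Coupon per period c = face * coupon_rate / m = 70.000000
Periods per year m = 1; per-period yield y/m = 0.056000
Number of cashflows N = 7
Cashflows (t years, CF_t, discount factor 1/(1+y/m)^(m*t), PV):
  t = 1.0000: CF_t = 70.000000, DF = 0.946970, PV = 66.287879
  t = 2.0000: CF_t = 70.000000, DF = 0.896752, PV = 62.772612
  t = 3.0000: CF_t = 70.000000, DF = 0.849197, PV = 59.443762
  t = 4.0000: CF_t = 70.000000, DF = 0.804163, PV = 56.291441
  t = 5.0000: CF_t = 70.000000, DF = 0.761518, PV = 53.306289
  t = 6.0000: CF_t = 70.000000, DF = 0.721135, PV = 50.479440
  t = 7.0000: CF_t = 1070.000000, DF = 0.682893, PV = 730.695361
Price P = sum_t PV_t = 1079.276785
Convexity numerator sum_t t*(t + 1/m) * CF_t / (1+y/m)^(m*t + 2):
  t = 1.0000: term = 118.887524
  t = 2.0000: term = 337.748647
  t = 3.0000: term = 639.675467
  t = 4.0000: term = 1009.588806
  t = 5.0000: term = 1434.075008
  t = 6.0000: term = 1901.235806
  t = 7.0000: term = 36694.125409
Convexity = (1/P) * sum = 42135.336667 / 1079.276785 = 39.040344

Answer: Convexity = 39.0403


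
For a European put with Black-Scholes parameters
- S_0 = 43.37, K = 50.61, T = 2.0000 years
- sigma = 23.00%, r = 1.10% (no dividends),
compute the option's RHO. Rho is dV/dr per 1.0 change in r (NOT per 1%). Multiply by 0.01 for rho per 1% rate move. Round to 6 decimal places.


Answer: Rho = -70.850348

Derivation:
d1 = -0.2443552820; d2 = -0.5696244013
phi(d1) = 0.3872079913; exp(-qT) = 1.0000000000; exp(-rT) = 0.9782402351
N(-d2) = 0.7155337627
Rho = -K*T*exp(-rT)*N(-d2) = -50.6100 * 2.0000 * 0.9782402351 * 0.7155337627 = -70.850348


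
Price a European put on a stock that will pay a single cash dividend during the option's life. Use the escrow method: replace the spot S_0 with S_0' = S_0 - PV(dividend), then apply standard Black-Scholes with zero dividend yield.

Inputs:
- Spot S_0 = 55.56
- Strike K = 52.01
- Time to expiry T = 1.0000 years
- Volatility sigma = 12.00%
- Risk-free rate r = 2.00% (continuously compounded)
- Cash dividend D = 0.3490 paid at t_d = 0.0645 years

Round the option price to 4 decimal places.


PV(D) = D * exp(-r * t_d) = 0.3490 * 0.99871083 = 0.34855008
S_0' = S_0 - PV(D) = 55.5600 - 0.34855008 = 55.21144992
d1 = (ln(S_0'/K) + (r + sigma^2/2)*T) / (sigma*sqrt(T)) = 0.72445292
d2 = d1 - sigma*sqrt(T) = 0.60445292
exp(-rT) = 0.98019867
N(-d1) = 0.23439386; N(-d2) = 0.27277128
P = K * exp(-rT) * N(-d2) - S_0' * N(-d1) = 52.0100 * 0.98019867 * 0.27277128 - 55.21144992 * 0.23439386 = 0.9647

Answer: Price = 0.9647


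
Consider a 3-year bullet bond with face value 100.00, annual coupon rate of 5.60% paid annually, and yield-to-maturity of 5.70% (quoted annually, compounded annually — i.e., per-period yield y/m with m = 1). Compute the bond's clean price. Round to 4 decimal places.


Answer: Price = 99.7312

Derivation:
Coupon per period c = face * coupon_rate / m = 5.600000
Periods per year m = 1; per-period yield y/m = 0.057000
Number of cashflows N = 3
Cashflows (t years, CF_t, discount factor 1/(1+y/m)^(m*t), PV):
  t = 1.0000: CF_t = 5.600000, DF = 0.946074, PV = 5.298013
  t = 2.0000: CF_t = 5.600000, DF = 0.895056, PV = 5.012311
  t = 3.0000: CF_t = 105.600000, DF = 0.846789, PV = 89.420883
Price P = sum_t PV_t = 99.731208


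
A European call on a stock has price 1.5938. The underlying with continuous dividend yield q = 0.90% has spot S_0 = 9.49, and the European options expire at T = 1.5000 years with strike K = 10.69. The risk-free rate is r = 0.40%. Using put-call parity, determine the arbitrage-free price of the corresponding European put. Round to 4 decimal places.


Put-call parity: C - P = S_0 * exp(-qT) - K * exp(-rT).
S_0 * exp(-qT) = 9.4900 * 0.98659072 = 9.36274590
K * exp(-rT) = 10.6900 * 0.99401796 = 10.62605204
P = C - S*exp(-qT) + K*exp(-rT)
P = 1.5938 - 9.36274590 + 10.62605204 = 2.8571

Answer: Put price = 2.8571


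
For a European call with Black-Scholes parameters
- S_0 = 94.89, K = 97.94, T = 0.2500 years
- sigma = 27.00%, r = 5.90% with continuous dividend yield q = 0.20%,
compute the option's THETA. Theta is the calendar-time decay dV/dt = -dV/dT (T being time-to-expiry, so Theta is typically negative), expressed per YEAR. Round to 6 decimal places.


Answer: Theta = -12.510430

Derivation:
d1 = -0.0612905207; d2 = -0.1962905207
phi(d1) = 0.3981936648; exp(-qT) = 0.9995001250; exp(-rT) = 0.9853582484
Theta = -S*exp(-qT)*phi(d1)*sigma/(2*sqrt(T)) - r*K*exp(-rT)*N(d2) + q*S*exp(-qT)*N(d1)
N(d1) = 0.4755639200; N(d2) = 0.4221913902; sqrt(T) = 0.5000000000
Term 1 = -94.8900 * 0.9995001250 * 0.3981936648 * 0.2700 / (2 * 0.5000000000) = -10.1967415049
Term 2 = -0.0590 * 97.9400 * 0.9853582484 * 0.4221913902 = -2.4038958083
Term 3 = 0.0020 * 94.8900 * 0.9995001250 * 0.4755639200 = 0.0902074058
Theta = -10.1967415049 + (-2.4038958083) + (0.0902074058) = -12.510430


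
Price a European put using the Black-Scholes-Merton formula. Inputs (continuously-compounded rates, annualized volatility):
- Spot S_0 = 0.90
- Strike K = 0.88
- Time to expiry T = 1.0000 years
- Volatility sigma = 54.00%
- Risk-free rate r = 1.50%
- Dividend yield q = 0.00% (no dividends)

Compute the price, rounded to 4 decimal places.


Answer: Price = 0.1719

Derivation:
d1 = (ln(S/K) + (r - q + 0.5*sigma^2) * T) / (sigma * sqrt(T)) = 0.33939418
d2 = d1 - sigma * sqrt(T) = -0.20060582
exp(-rT) = 0.98511194; exp(-qT) = 1.00000000
P = K * exp(-rT) * N(-d2) - S_0 * exp(-qT) * N(-d1)
N(-d1) = 0.36715640; N(-d2) = 0.57949660
P = 0.8800 * 0.98511194 * 0.57949660 - 0.9000 * 1.00000000 * 0.36715640 = 0.1719


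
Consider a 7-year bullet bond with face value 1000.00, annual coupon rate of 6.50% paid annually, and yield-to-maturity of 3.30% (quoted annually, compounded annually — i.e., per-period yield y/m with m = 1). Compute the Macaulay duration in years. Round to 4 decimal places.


Coupon per period c = face * coupon_rate / m = 65.000000
Periods per year m = 1; per-period yield y/m = 0.033000
Number of cashflows N = 7
Cashflows (t years, CF_t, discount factor 1/(1+y/m)^(m*t), PV):
  t = 1.0000: CF_t = 65.000000, DF = 0.968054, PV = 62.923524
  t = 2.0000: CF_t = 65.000000, DF = 0.937129, PV = 60.913382
  t = 3.0000: CF_t = 65.000000, DF = 0.907192, PV = 58.967456
  t = 4.0000: CF_t = 65.000000, DF = 0.878211, PV = 57.083694
  t = 5.0000: CF_t = 65.000000, DF = 0.850156, PV = 55.260111
  t = 6.0000: CF_t = 65.000000, DF = 0.822997, PV = 53.494783
  t = 7.0000: CF_t = 1065.000000, DF = 0.796705, PV = 848.491229
Price P = sum_t PV_t = 1197.134178
Macaulay numerator sum_t t * PV_t:
  t * PV_t at t = 1.0000: 62.923524
  t * PV_t at t = 2.0000: 121.826764
  t * PV_t at t = 3.0000: 176.902368
  t * PV_t at t = 4.0000: 228.334777
  t * PV_t at t = 5.0000: 276.300553
  t * PV_t at t = 6.0000: 320.968696
  t * PV_t at t = 7.0000: 5939.438601
Macaulay duration D = (sum_t t * PV_t) / P = 7126.695282 / 1197.134178 = 5.953130

Answer: Macaulay duration = 5.9531 years


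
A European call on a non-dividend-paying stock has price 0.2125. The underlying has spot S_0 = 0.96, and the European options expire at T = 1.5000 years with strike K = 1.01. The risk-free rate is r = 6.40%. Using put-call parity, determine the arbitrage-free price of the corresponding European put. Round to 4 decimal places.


Answer: Put price = 0.1700

Derivation:
Put-call parity: C - P = S_0 * exp(-qT) - K * exp(-rT).
S_0 * exp(-qT) = 0.9600 * 1.00000000 = 0.96000000
K * exp(-rT) = 1.0100 * 0.90846402 = 0.91754866
P = C - S*exp(-qT) + K*exp(-rT)
P = 0.2125 - 0.96000000 + 0.91754866 = 0.1700


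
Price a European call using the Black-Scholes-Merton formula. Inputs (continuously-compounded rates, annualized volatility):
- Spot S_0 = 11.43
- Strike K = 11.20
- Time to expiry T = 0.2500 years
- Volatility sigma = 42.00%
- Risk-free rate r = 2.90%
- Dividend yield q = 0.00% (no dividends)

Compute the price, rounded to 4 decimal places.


Answer: Price = 1.1064

Derivation:
d1 = (ln(S/K) + (r - q + 0.5*sigma^2) * T) / (sigma * sqrt(T)) = 0.23632238
d2 = d1 - sigma * sqrt(T) = 0.02632238
exp(-rT) = 0.99277622; exp(-qT) = 1.00000000
C = S_0 * exp(-qT) * N(d1) - K * exp(-rT) * N(d2)
N(d1) = 0.59340874; N(d2) = 0.51049990
C = 11.4300 * 1.00000000 * 0.59340874 - 11.2000 * 0.99277622 * 0.51049990 = 1.1064


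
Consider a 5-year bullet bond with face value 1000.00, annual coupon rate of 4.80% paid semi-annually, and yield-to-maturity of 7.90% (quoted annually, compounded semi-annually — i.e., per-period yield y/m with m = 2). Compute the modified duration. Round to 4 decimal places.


Answer: Modified duration = 4.2925

Derivation:
Coupon per period c = face * coupon_rate / m = 24.000000
Periods per year m = 2; per-period yield y/m = 0.039500
Number of cashflows N = 10
Cashflows (t years, CF_t, discount factor 1/(1+y/m)^(m*t), PV):
  t = 0.5000: CF_t = 24.000000, DF = 0.962001, PV = 23.088023
  t = 1.0000: CF_t = 24.000000, DF = 0.925446, PV = 22.210700
  t = 1.5000: CF_t = 24.000000, DF = 0.890280, PV = 21.366715
  t = 2.0000: CF_t = 24.000000, DF = 0.856450, PV = 20.554801
  t = 2.5000: CF_t = 24.000000, DF = 0.823906, PV = 19.773738
  t = 3.0000: CF_t = 24.000000, DF = 0.792598, PV = 19.022355
  t = 3.5000: CF_t = 24.000000, DF = 0.762480, PV = 18.299524
  t = 4.0000: CF_t = 24.000000, DF = 0.733507, PV = 17.604159
  t = 4.5000: CF_t = 24.000000, DF = 0.705634, PV = 16.935218
  t = 5.0000: CF_t = 1024.000000, DF = 0.678821, PV = 695.112375
Price P = sum_t PV_t = 873.967608
First compute Macaulay numerator sum_t t * PV_t:
  t * PV_t at t = 0.5000: 11.544012
  t * PV_t at t = 1.0000: 22.210700
  t * PV_t at t = 1.5000: 32.050073
  t * PV_t at t = 2.0000: 41.109601
  t * PV_t at t = 2.5000: 49.434345
  t * PV_t at t = 3.0000: 57.067065
  t * PV_t at t = 3.5000: 64.048333
  t * PV_t at t = 4.0000: 70.416638
  t * PV_t at t = 4.5000: 76.208482
  t * PV_t at t = 5.0000: 3475.561873
Macaulay duration D = 3899.651121 / 873.967608 = 4.462009
Modified duration = D / (1 + y/m) = 4.462009 / (1 + 0.039500) = 4.292457


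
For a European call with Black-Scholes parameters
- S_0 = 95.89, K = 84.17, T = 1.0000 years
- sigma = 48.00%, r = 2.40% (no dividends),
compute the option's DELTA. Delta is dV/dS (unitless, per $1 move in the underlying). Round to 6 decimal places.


Answer: Delta = 0.712802

Derivation:
d1 = 0.5615898707; d2 = 0.0815898707
phi(d1) = 0.3407418506; exp(-qT) = 1.0000000000; exp(-rT) = 0.9762857098
N(d1) = 0.7128022583
Delta = exp(-qT) * N(d1) = 1.0000000000 * 0.7128022583 = 0.712802


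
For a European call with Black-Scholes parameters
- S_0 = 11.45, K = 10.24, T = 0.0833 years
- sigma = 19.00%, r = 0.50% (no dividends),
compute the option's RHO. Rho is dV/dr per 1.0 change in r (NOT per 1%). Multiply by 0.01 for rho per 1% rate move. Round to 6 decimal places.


d1 = 2.0717315660; d2 = 2.0168942611
phi(d1) = 0.0466550374; exp(-qT) = 1.0000000000; exp(-rT) = 0.9995835867
N(d2) = 0.9781467254
Rho = K*T*exp(-rT)*N(d2) = 10.2400 * 0.0833 * 0.9995835867 * 0.9781467254 = 0.834004

Answer: Rho = 0.834004


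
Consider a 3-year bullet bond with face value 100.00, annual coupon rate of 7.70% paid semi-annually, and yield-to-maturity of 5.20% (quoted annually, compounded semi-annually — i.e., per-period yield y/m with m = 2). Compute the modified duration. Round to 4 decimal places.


Coupon per period c = face * coupon_rate / m = 3.850000
Periods per year m = 2; per-period yield y/m = 0.026000
Number of cashflows N = 6
Cashflows (t years, CF_t, discount factor 1/(1+y/m)^(m*t), PV):
  t = 0.5000: CF_t = 3.850000, DF = 0.974659, PV = 3.752437
  t = 1.0000: CF_t = 3.850000, DF = 0.949960, PV = 3.657346
  t = 1.5000: CF_t = 3.850000, DF = 0.925887, PV = 3.564664
  t = 2.0000: CF_t = 3.850000, DF = 0.902424, PV = 3.474332
  t = 2.5000: CF_t = 3.850000, DF = 0.879555, PV = 3.386288
  t = 3.0000: CF_t = 103.850000, DF = 0.857266, PV = 89.027122
Price P = sum_t PV_t = 106.862189
First compute Macaulay numerator sum_t t * PV_t:
  t * PV_t at t = 0.5000: 1.876218
  t * PV_t at t = 1.0000: 3.657346
  t * PV_t at t = 1.5000: 5.346997
  t * PV_t at t = 2.0000: 6.948664
  t * PV_t at t = 2.5000: 8.465721
  t * PV_t at t = 3.0000: 267.081367
Macaulay duration D = 293.376312 / 106.862189 = 2.745371
Modified duration = D / (1 + y/m) = 2.745371 / (1 + 0.026000) = 2.675800

Answer: Modified duration = 2.6758


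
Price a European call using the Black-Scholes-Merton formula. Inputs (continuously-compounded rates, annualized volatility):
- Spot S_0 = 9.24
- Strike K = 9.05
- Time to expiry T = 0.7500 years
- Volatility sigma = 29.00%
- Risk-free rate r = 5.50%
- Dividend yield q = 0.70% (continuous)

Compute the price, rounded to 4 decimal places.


d1 = (ln(S/K) + (r - q + 0.5*sigma^2) * T) / (sigma * sqrt(T)) = 0.35164465
d2 = d1 - sigma * sqrt(T) = 0.10049728
exp(-rT) = 0.95958920; exp(-qT) = 0.99476376
C = S_0 * exp(-qT) * N(d1) - K * exp(-rT) * N(d2)
N(d1) = 0.63744761; N(d2) = 0.54002523
C = 9.2400 * 0.99476376 * 0.63744761 - 9.0500 * 0.95958920 * 0.54002523 = 1.1694

Answer: Price = 1.1694


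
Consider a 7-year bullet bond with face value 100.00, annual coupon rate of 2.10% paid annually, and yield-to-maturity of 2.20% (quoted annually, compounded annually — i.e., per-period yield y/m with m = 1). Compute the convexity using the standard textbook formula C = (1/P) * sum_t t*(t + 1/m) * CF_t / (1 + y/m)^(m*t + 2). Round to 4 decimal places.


Coupon per period c = face * coupon_rate / m = 2.100000
Periods per year m = 1; per-period yield y/m = 0.022000
Number of cashflows N = 7
Cashflows (t years, CF_t, discount factor 1/(1+y/m)^(m*t), PV):
  t = 1.0000: CF_t = 2.100000, DF = 0.978474, PV = 2.054795
  t = 2.0000: CF_t = 2.100000, DF = 0.957411, PV = 2.010562
  t = 3.0000: CF_t = 2.100000, DF = 0.936801, PV = 1.967282
  t = 4.0000: CF_t = 2.100000, DF = 0.916635, PV = 1.924933
  t = 5.0000: CF_t = 2.100000, DF = 0.896903, PV = 1.883496
  t = 6.0000: CF_t = 2.100000, DF = 0.877596, PV = 1.842952
  t = 7.0000: CF_t = 102.100000, DF = 0.858704, PV = 87.673728
Price P = sum_t PV_t = 99.357748
Convexity numerator sum_t t*(t + 1/m) * CF_t / (1+y/m)^(m*t + 2):
  t = 1.0000: term = 3.934564
  t = 2.0000: term = 11.549600
  t = 3.0000: term = 22.601958
  t = 4.0000: term = 36.859031
  t = 5.0000: term = 54.098382
  t = 6.0000: term = 74.107373
  t = 7.0000: term = 4700.626092
Convexity = (1/P) * sum = 4903.777001 / 99.357748 = 49.354752

Answer: Convexity = 49.3548


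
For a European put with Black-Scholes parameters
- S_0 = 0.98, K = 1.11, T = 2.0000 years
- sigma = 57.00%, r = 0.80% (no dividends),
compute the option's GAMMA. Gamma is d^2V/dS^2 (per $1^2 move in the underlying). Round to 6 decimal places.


d1 = 0.2683746594; d2 = -0.5377270712
phi(d1) = 0.3848309962; exp(-qT) = 1.0000000000; exp(-rT) = 0.9841273201
Gamma = exp(-qT) * phi(d1) / (S * sigma * sqrt(T)) = 1.0000000000 * 0.3848309962 / (0.9800 * 0.5700 * 1.4142135624) = 0.487140

Answer: Gamma = 0.487140


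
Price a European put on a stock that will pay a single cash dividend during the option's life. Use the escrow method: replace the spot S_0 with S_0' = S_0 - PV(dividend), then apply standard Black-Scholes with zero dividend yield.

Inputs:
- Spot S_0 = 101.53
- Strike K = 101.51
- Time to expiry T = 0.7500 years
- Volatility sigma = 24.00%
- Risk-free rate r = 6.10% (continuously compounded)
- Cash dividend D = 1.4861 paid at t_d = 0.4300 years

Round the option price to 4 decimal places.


Answer: Price = 6.6927

Derivation:
PV(D) = D * exp(-r * t_d) = 1.4861 * 0.97411102 = 1.44762638
S_0' = S_0 - PV(D) = 101.5300 - 1.44762638 = 100.08237362
d1 = (ln(S_0'/K) + (r + sigma^2/2)*T) / (sigma*sqrt(T)) = 0.25589255
d2 = d1 - sigma*sqrt(T) = 0.04804645
exp(-rT) = 0.95528075
N(-d1) = 0.39901690; N(-d2) = 0.48083961
P = K * exp(-rT) * N(-d2) - S_0' * N(-d1) = 101.5100 * 0.95528075 * 0.48083961 - 100.08237362 * 0.39901690 = 6.6927


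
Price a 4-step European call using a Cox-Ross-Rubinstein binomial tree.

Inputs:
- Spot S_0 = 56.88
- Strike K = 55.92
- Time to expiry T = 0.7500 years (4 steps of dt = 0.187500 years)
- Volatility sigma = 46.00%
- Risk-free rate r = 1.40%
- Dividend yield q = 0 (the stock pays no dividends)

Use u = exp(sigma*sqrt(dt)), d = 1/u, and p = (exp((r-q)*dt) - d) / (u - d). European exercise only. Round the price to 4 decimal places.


Answer: Price = V(0,0) = 9.2866

Derivation:
dt = T/N = 0.187500
u = exp(sigma*sqrt(dt)) = 1.220409; d = 1/u = 0.819398
p = (exp((r-q)*dt) - d) / (u - d) = 0.456922
Discount per step: exp(-r*dt) = 0.997378
Stock lattice S(k, i) with i counting down-moves:
  k=0: S(0,0) = 56.8800
  k=1: S(1,0) = 69.4168; S(1,1) = 46.6073
  k=2: S(2,0) = 84.7169; S(2,1) = 56.8800; S(2,2) = 38.1899
  k=3: S(3,0) = 103.3893; S(3,1) = 69.4168; S(3,2) = 46.6073; S(3,3) = 31.2927
  k=4: S(4,0) = 126.1772; S(4,1) = 84.7169; S(4,2) = 56.8800; S(4,3) = 38.1899; S(4,4) = 25.6412
Terminal payoffs V(N, i) = max(S_T - K, 0):
  V(4,0) = 70.257186; V(4,1) = 28.796931; V(4,2) = 0.960000; V(4,3) = 0.000000; V(4,4) = 0.000000
Backward induction: V(k, i) = exp(-r*dt) * [p * V(k+1, i) + (1-p) * V(k+1, i+1)].
  V(3,0) = exp(-r*dt) * [p*70.257186 + (1-p)*28.796931] = 47.615881
  V(3,1) = exp(-r*dt) * [p*28.796931 + (1-p)*0.960000] = 13.643447
  V(3,2) = exp(-r*dt) * [p*0.960000 + (1-p)*0.000000] = 0.437495
  V(3,3) = exp(-r*dt) * [p*0.000000 + (1-p)*0.000000] = 0.000000
  V(2,0) = exp(-r*dt) * [p*47.615881 + (1-p)*13.643447] = 29.089741
  V(2,1) = exp(-r*dt) * [p*13.643447 + (1-p)*0.437495] = 6.454621
  V(2,2) = exp(-r*dt) * [p*0.437495 + (1-p)*0.000000] = 0.199377
  V(1,0) = exp(-r*dt) * [p*29.089741 + (1-p)*6.454621] = 16.753072
  V(1,1) = exp(-r*dt) * [p*6.454621 + (1-p)*0.199377] = 3.049521
  V(0,0) = exp(-r*dt) * [p*16.753072 + (1-p)*3.049521] = 9.286567


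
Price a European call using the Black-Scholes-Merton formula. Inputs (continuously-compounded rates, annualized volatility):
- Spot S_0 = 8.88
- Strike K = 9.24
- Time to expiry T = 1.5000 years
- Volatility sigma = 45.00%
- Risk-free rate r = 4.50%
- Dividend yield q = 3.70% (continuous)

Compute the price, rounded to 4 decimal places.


Answer: Price = 1.7337

Derivation:
d1 = (ln(S/K) + (r - q + 0.5*sigma^2) * T) / (sigma * sqrt(T)) = 0.22523452
d2 = d1 - sigma * sqrt(T) = -0.32590067
exp(-rT) = 0.93472772; exp(-qT) = 0.94601202
C = S_0 * exp(-qT) * N(d1) - K * exp(-rT) * N(d2)
N(d1) = 0.58910158; N(d2) = 0.37224975
C = 8.8800 * 0.94601202 * 0.58910158 - 9.2400 * 0.93472772 * 0.37224975 = 1.7337


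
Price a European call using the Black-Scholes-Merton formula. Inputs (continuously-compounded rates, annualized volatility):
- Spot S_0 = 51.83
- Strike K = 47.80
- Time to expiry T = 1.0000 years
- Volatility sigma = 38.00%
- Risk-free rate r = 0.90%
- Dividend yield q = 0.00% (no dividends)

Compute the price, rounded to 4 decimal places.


d1 = (ln(S/K) + (r - q + 0.5*sigma^2) * T) / (sigma * sqrt(T)) = 0.42669340
d2 = d1 - sigma * sqrt(T) = 0.04669340
exp(-rT) = 0.99104038; exp(-qT) = 1.00000000
C = S_0 * exp(-qT) * N(d1) - K * exp(-rT) * N(d2)
N(d1) = 0.66519867; N(d2) = 0.51862121
C = 51.8300 * 1.00000000 * 0.66519867 - 47.8000 * 0.99104038 * 0.51862121 = 9.9093

Answer: Price = 9.9093


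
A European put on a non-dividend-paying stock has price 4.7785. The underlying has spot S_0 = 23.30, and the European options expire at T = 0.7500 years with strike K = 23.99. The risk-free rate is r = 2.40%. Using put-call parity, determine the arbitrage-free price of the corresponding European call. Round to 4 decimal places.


Answer: Call price = 4.5165

Derivation:
Put-call parity: C - P = S_0 * exp(-qT) - K * exp(-rT).
S_0 * exp(-qT) = 23.3000 * 1.00000000 = 23.30000000
K * exp(-rT) = 23.9900 * 0.98216103 = 23.56204317
C = P + S*exp(-qT) - K*exp(-rT)
C = 4.7785 + 23.30000000 - 23.56204317 = 4.5165


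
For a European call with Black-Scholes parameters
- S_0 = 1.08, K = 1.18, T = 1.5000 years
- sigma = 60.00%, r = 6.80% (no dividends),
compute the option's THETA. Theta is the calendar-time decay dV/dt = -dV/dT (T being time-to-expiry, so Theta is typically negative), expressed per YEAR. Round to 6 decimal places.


d1 = 0.3857219699; d2 = -0.3491249529
phi(d1) = 0.3703416755; exp(-qT) = 1.0000000000; exp(-rT) = 0.9030295517
Theta = -S*exp(-qT)*phi(d1)*sigma/(2*sqrt(T)) - r*K*exp(-rT)*N(d2) + q*S*exp(-qT)*N(d1)
N(d1) = 0.6501487050; N(d2) = 0.3634977520; sqrt(T) = 1.2247448714
Term 1 = -1.0800 * 1.0000000000 * 0.3703416755 * 0.6000 / (2 * 1.2247448714) = -0.0979719986
Term 2 = -0.0680 * 1.1800 * 0.9030295517 * 0.3634977520 = -0.0263387168
Term 3 = 0 (no dividend yield, q = 0)
Theta = -0.0979719986 + (-0.0263387168) + (0.0000000000) = -0.124311

Answer: Theta = -0.124311


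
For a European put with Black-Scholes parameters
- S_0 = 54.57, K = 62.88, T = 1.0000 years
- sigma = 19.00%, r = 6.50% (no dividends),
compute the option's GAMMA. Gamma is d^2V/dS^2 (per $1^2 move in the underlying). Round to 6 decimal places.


d1 = -0.3089150891; d2 = -0.4989150891
phi(d1) = 0.3803540310; exp(-qT) = 1.0000000000; exp(-rT) = 0.9370674634
Gamma = exp(-qT) * phi(d1) / (S * sigma * sqrt(T)) = 1.0000000000 * 0.3803540310 / (54.5700 * 0.1900 * 1.0000000000) = 0.036684

Answer: Gamma = 0.036684


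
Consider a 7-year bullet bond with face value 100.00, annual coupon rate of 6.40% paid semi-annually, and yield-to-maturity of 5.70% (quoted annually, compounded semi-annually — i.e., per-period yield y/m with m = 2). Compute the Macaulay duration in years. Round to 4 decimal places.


Coupon per period c = face * coupon_rate / m = 3.200000
Periods per year m = 2; per-period yield y/m = 0.028500
Number of cashflows N = 14
Cashflows (t years, CF_t, discount factor 1/(1+y/m)^(m*t), PV):
  t = 0.5000: CF_t = 3.200000, DF = 0.972290, PV = 3.111327
  t = 1.0000: CF_t = 3.200000, DF = 0.945347, PV = 3.025111
  t = 1.5000: CF_t = 3.200000, DF = 0.919152, PV = 2.941285
  t = 2.0000: CF_t = 3.200000, DF = 0.893682, PV = 2.859781
  t = 2.5000: CF_t = 3.200000, DF = 0.868917, PV = 2.780536
  t = 3.0000: CF_t = 3.200000, DF = 0.844840, PV = 2.703486
  t = 3.5000: CF_t = 3.200000, DF = 0.821429, PV = 2.628572
  t = 4.0000: CF_t = 3.200000, DF = 0.798667, PV = 2.555734
  t = 4.5000: CF_t = 3.200000, DF = 0.776536, PV = 2.484914
  t = 5.0000: CF_t = 3.200000, DF = 0.755018, PV = 2.416056
  t = 5.5000: CF_t = 3.200000, DF = 0.734096, PV = 2.349107
  t = 6.0000: CF_t = 3.200000, DF = 0.713754, PV = 2.284012
  t = 6.5000: CF_t = 3.200000, DF = 0.693976, PV = 2.220722
  t = 7.0000: CF_t = 103.200000, DF = 0.674745, PV = 69.633713
Price P = sum_t PV_t = 103.994356
Macaulay numerator sum_t t * PV_t:
  t * PV_t at t = 0.5000: 1.555664
  t * PV_t at t = 1.0000: 3.025111
  t * PV_t at t = 1.5000: 4.411927
  t * PV_t at t = 2.0000: 5.719562
  t * PV_t at t = 2.5000: 6.951340
  t * PV_t at t = 3.0000: 8.110459
  t * PV_t at t = 3.5000: 9.200003
  t * PV_t at t = 4.0000: 10.222935
  t * PV_t at t = 4.5000: 11.182112
  t * PV_t at t = 5.0000: 12.080281
  t * PV_t at t = 5.5000: 12.920086
  t * PV_t at t = 6.0000: 13.704073
  t * PV_t at t = 6.5000: 14.434691
  t * PV_t at t = 7.0000: 487.435991
Macaulay duration D = (sum_t t * PV_t) / P = 600.954235 / 103.994356 = 5.778720

Answer: Macaulay duration = 5.7787 years


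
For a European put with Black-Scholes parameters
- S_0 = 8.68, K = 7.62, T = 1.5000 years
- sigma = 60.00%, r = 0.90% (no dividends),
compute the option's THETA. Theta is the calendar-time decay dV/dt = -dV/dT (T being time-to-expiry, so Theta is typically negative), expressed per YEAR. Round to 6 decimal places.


Answer: Theta = -0.685437

Derivation:
d1 = 0.5630358461; d2 = -0.1718110767
phi(d1) = 0.3404649093; exp(-qT) = 1.0000000000; exp(-rT) = 0.9865907163
Theta = -S*exp(-qT)*phi(d1)*sigma/(2*sqrt(T)) + r*K*exp(-rT)*N(-d2) - q*S*exp(-qT)*N(-d1)
N(-d1) = 0.2867052375; N(-d2) = 0.5682069715; sqrt(T) = 1.2247448714
Term 1 = -8.6800 * 1.0000000000 * 0.3404649093 * 0.6000 / (2 * 1.2247448714) = -0.7238818831
Term 2 = 0.0090 * 7.6200 * 0.9865907163 * 0.5682069715 = 0.0384451060
Term 3 = 0 (no dividend yield, q = 0)
Theta = -0.7238818831 + (0.0384451060) + (0.0000000000) = -0.685437


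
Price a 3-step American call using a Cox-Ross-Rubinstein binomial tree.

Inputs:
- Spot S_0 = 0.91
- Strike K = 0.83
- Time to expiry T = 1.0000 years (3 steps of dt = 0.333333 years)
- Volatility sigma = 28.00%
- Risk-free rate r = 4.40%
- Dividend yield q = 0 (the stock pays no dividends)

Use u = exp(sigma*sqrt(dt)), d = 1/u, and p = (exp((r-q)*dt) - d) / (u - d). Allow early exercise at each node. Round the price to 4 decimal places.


dt = T/N = 0.333333
u = exp(sigma*sqrt(dt)) = 1.175458; d = 1/u = 0.850732
p = (exp((r-q)*dt) - d) / (u - d) = 0.505172
Discount per step: exp(-r*dt) = 0.985440
Stock lattice S(k, i) with i counting down-moves:
  k=0: S(0,0) = 0.9100
  k=1: S(1,0) = 1.0697; S(1,1) = 0.7742
  k=2: S(2,0) = 1.2573; S(2,1) = 0.9100; S(2,2) = 0.6586
  k=3: S(3,0) = 1.4780; S(3,1) = 1.0697; S(3,2) = 0.7742; S(3,3) = 0.5603
Terminal payoffs V(N, i) = max(S_T - K, 0):
  V(3,0) = 0.647961; V(3,1) = 0.239667; V(3,2) = 0.000000; V(3,3) = 0.000000
Backward induction: V(k, i) = exp(-r*dt) * [p * V(k+1, i) + (1-p) * V(k+1, i+1)]; then take max(V_cont, immediate exercise) for American.
  V(2,0) = exp(-r*dt) * [p*0.647961 + (1-p)*0.239667] = 0.439433; exercise = 0.427349; V(2,0) = max -> 0.439433
  V(2,1) = exp(-r*dt) * [p*0.239667 + (1-p)*0.000000] = 0.119310; exercise = 0.080000; V(2,1) = max -> 0.119310
  V(2,2) = exp(-r*dt) * [p*0.000000 + (1-p)*0.000000] = 0.000000; exercise = 0.000000; V(2,2) = max -> 0.000000
  V(1,0) = exp(-r*dt) * [p*0.439433 + (1-p)*0.119310] = 0.276936; exercise = 0.239667; V(1,0) = max -> 0.276936
  V(1,1) = exp(-r*dt) * [p*0.119310 + (1-p)*0.000000] = 0.059395; exercise = 0.000000; V(1,1) = max -> 0.059395
  V(0,0) = exp(-r*dt) * [p*0.276936 + (1-p)*0.059395] = 0.166826; exercise = 0.080000; V(0,0) = max -> 0.166826

Answer: Price = V(0,0) = 0.1668


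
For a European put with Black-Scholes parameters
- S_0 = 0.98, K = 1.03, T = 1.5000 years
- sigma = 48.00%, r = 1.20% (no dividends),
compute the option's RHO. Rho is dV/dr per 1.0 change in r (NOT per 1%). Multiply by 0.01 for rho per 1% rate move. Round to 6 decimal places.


d1 = 0.2399113442; d2 = -0.3479661941
phi(d1) = 0.3876248612; exp(-qT) = 1.0000000000; exp(-rT) = 0.9821610324
N(-d2) = 0.6360672140
Rho = -K*T*exp(-rT)*N(-d2) = -1.0300 * 1.5000 * 0.9821610324 * 0.6360672140 = -0.965193

Answer: Rho = -0.965193


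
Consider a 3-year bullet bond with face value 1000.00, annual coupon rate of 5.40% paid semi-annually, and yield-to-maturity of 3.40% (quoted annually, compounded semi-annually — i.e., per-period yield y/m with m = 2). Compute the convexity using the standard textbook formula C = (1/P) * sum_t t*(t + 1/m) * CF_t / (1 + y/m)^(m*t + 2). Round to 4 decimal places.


Coupon per period c = face * coupon_rate / m = 27.000000
Periods per year m = 2; per-period yield y/m = 0.017000
Number of cashflows N = 6
Cashflows (t years, CF_t, discount factor 1/(1+y/m)^(m*t), PV):
  t = 0.5000: CF_t = 27.000000, DF = 0.983284, PV = 26.548673
  t = 1.0000: CF_t = 27.000000, DF = 0.966848, PV = 26.104889
  t = 1.5000: CF_t = 27.000000, DF = 0.950686, PV = 25.668525
  t = 2.0000: CF_t = 27.000000, DF = 0.934795, PV = 25.239454
  t = 2.5000: CF_t = 27.000000, DF = 0.919169, PV = 24.817555
  t = 3.0000: CF_t = 1027.000000, DF = 0.903804, PV = 928.206758
Price P = sum_t PV_t = 1056.585854
Convexity numerator sum_t t*(t + 1/m) * CF_t / (1+y/m)^(m*t + 2):
  t = 0.5000: term = 12.834262
  t = 1.0000: term = 37.859181
  t = 1.5000: term = 74.452666
  t = 2.0000: term = 122.013547
  t = 2.5000: term = 179.960983
  t = 3.0000: term = 9423.063533
Convexity = (1/P) * sum = 9850.184172 / 1056.585854 = 9.322654

Answer: Convexity = 9.3227


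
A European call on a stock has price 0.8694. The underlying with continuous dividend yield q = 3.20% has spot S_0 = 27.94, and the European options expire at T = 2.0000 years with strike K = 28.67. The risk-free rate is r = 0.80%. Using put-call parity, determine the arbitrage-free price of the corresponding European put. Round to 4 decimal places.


Put-call parity: C - P = S_0 * exp(-qT) - K * exp(-rT).
S_0 * exp(-qT) = 27.9400 * 0.93800500 = 26.20785969
K * exp(-rT) = 28.6700 * 0.98412732 = 28.21493027
P = C - S*exp(-qT) + K*exp(-rT)
P = 0.8694 - 26.20785969 + 28.21493027 = 2.8765

Answer: Put price = 2.8765


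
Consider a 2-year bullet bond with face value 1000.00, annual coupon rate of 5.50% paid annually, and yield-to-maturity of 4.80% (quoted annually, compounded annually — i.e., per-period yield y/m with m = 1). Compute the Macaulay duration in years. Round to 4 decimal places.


Coupon per period c = face * coupon_rate / m = 55.000000
Periods per year m = 1; per-period yield y/m = 0.048000
Number of cashflows N = 2
Cashflows (t years, CF_t, discount factor 1/(1+y/m)^(m*t), PV):
  t = 1.0000: CF_t = 55.000000, DF = 0.954198, PV = 52.480916
  t = 2.0000: CF_t = 1055.000000, DF = 0.910495, PV = 960.571936
Price P = sum_t PV_t = 1013.052852
Macaulay numerator sum_t t * PV_t:
  t * PV_t at t = 1.0000: 52.480916
  t * PV_t at t = 2.0000: 1921.143873
Macaulay duration D = (sum_t t * PV_t) / P = 1973.624789 / 1013.052852 = 1.948195

Answer: Macaulay duration = 1.9482 years


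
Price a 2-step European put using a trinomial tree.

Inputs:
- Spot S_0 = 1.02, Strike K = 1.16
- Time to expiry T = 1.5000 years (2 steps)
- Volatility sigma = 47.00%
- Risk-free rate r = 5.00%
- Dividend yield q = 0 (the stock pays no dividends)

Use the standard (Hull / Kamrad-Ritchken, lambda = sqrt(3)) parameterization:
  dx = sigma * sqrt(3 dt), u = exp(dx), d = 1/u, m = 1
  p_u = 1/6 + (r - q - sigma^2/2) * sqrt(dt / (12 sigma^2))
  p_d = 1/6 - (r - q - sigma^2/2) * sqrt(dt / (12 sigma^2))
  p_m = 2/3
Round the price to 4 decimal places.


dt = T/N = 0.750000; dx = sigma*sqrt(3*dt) = 0.705000
u = exp(dx) = 2.023847; d = 1/u = 0.494109
p_u = 0.134512, p_m = 0.666667, p_d = 0.198821
Discount per step: exp(-r*dt) = 0.963194
Stock lattice S(k, j) with j the centered position index:
  k=0: S(0,+0) = 1.0200
  k=1: S(1,-1) = 0.5040; S(1,+0) = 1.0200; S(1,+1) = 2.0643
  k=2: S(2,-2) = 0.2490; S(2,-1) = 0.5040; S(2,+0) = 1.0200; S(2,+1) = 2.0643; S(2,+2) = 4.1779
Terminal payoffs V(N, j) = max(K - S_T, 0):
  V(2,-2) = 0.910974; V(2,-1) = 0.656009; V(2,+0) = 0.140000; V(2,+1) = 0.000000; V(2,+2) = 0.000000
Backward induction: V(k, j) = exp(-r*dt) * [p_u * V(k+1, j+1) + p_m * V(k+1, j) + p_d * V(k+1, j-1)]
  V(1,-1) = exp(-r*dt) * [p_u*0.140000 + p_m*0.656009 + p_d*0.910974] = 0.613836
  V(1,+0) = exp(-r*dt) * [p_u*0.000000 + p_m*0.140000 + p_d*0.656009] = 0.215526
  V(1,+1) = exp(-r*dt) * [p_u*0.000000 + p_m*0.000000 + p_d*0.140000] = 0.026810
  V(0,+0) = exp(-r*dt) * [p_u*0.026810 + p_m*0.215526 + p_d*0.613836] = 0.259421

Answer: Price = V(0,0) = 0.2594


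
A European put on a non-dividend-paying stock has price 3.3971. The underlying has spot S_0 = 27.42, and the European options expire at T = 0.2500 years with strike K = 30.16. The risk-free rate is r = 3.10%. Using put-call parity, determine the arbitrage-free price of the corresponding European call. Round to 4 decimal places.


Put-call parity: C - P = S_0 * exp(-qT) - K * exp(-rT).
S_0 * exp(-qT) = 27.4200 * 1.00000000 = 27.42000000
K * exp(-rT) = 30.1600 * 0.99227995 = 29.92716341
C = P + S*exp(-qT) - K*exp(-rT)
C = 3.3971 + 27.42000000 - 29.92716341 = 0.8899

Answer: Call price = 0.8899


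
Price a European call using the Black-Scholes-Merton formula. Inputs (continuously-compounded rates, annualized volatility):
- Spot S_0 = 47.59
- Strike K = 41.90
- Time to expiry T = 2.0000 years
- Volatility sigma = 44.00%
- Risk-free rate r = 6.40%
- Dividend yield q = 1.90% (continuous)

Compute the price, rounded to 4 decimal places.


Answer: Price = 15.1617

Derivation:
d1 = (ln(S/K) + (r - q + 0.5*sigma^2) * T) / (sigma * sqrt(T)) = 0.66040050
d2 = d1 - sigma * sqrt(T) = 0.03814653
exp(-rT) = 0.87985338; exp(-qT) = 0.96271294
C = S_0 * exp(-qT) * N(d1) - K * exp(-rT) * N(d2)
N(d1) = 0.74550157; N(d2) = 0.51521457
C = 47.5900 * 0.96271294 * 0.74550157 - 41.9000 * 0.87985338 * 0.51521457 = 15.1617


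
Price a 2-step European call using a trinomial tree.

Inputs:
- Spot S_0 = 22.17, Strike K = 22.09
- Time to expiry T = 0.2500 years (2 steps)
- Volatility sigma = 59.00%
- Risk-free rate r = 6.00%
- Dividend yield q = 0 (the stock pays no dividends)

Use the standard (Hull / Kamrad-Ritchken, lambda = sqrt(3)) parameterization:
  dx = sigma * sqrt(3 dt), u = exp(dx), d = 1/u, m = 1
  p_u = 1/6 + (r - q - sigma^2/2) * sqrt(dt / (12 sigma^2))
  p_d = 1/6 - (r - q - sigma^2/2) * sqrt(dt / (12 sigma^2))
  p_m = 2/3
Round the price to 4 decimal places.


Answer: Price = V(0,0) = 2.4183

Derivation:
dt = T/N = 0.125000; dx = sigma*sqrt(3*dt) = 0.361300
u = exp(dx) = 1.435194; d = 1/u = 0.696770
p_u = 0.146938, p_m = 0.666667, p_d = 0.186396
Discount per step: exp(-r*dt) = 0.992528
Stock lattice S(k, j) with j the centered position index:
  k=0: S(0,+0) = 22.1700
  k=1: S(1,-1) = 15.4474; S(1,+0) = 22.1700; S(1,+1) = 31.8182
  k=2: S(2,-2) = 10.7633; S(2,-1) = 15.4474; S(2,+0) = 22.1700; S(2,+1) = 31.8182; S(2,+2) = 45.6653
Terminal payoffs V(N, j) = max(S_T - K, 0):
  V(2,-2) = 0.000000; V(2,-1) = 0.000000; V(2,+0) = 0.080000; V(2,+1) = 9.728242; V(2,+2) = 23.575336
Backward induction: V(k, j) = exp(-r*dt) * [p_u * V(k+1, j+1) + p_m * V(k+1, j) + p_d * V(k+1, j-1)]
  V(1,-1) = exp(-r*dt) * [p_u*0.080000 + p_m*0.000000 + p_d*0.000000] = 0.011667
  V(1,+0) = exp(-r*dt) * [p_u*9.728242 + p_m*0.080000 + p_d*0.000000] = 1.471698
  V(1,+1) = exp(-r*dt) * [p_u*23.575336 + p_m*9.728242 + p_d*0.080000] = 9.890054
  V(0,+0) = exp(-r*dt) * [p_u*9.890054 + p_m*1.471698 + p_d*0.011667] = 2.418321


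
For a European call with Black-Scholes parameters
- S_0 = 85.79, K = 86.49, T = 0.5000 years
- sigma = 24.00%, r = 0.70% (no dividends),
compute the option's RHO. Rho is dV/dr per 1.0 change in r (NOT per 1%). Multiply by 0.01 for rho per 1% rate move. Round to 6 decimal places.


Answer: Rho = 19.623525

Derivation:
d1 = 0.0575917806; d2 = -0.1121138469
phi(d1) = 0.3982812202; exp(-qT) = 1.0000000000; exp(-rT) = 0.9965061179
N(d2) = 0.4553665692
Rho = K*T*exp(-rT)*N(d2) = 86.4900 * 0.5000 * 0.9965061179 * 0.4553665692 = 19.623525


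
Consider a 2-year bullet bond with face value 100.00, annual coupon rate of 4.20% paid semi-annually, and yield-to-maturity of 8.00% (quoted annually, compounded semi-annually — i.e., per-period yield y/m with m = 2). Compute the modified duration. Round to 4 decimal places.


Coupon per period c = face * coupon_rate / m = 2.100000
Periods per year m = 2; per-period yield y/m = 0.040000
Number of cashflows N = 4
Cashflows (t years, CF_t, discount factor 1/(1+y/m)^(m*t), PV):
  t = 0.5000: CF_t = 2.100000, DF = 0.961538, PV = 2.019231
  t = 1.0000: CF_t = 2.100000, DF = 0.924556, PV = 1.941568
  t = 1.5000: CF_t = 2.100000, DF = 0.888996, PV = 1.866892
  t = 2.0000: CF_t = 102.100000, DF = 0.854804, PV = 87.275508
Price P = sum_t PV_t = 93.103199
First compute Macaulay numerator sum_t t * PV_t:
  t * PV_t at t = 0.5000: 1.009615
  t * PV_t at t = 1.0000: 1.941568
  t * PV_t at t = 1.5000: 2.800339
  t * PV_t at t = 2.0000: 174.551016
Macaulay duration D = 180.302538 / 93.103199 = 1.936588
Modified duration = D / (1 + y/m) = 1.936588 / (1 + 0.040000) = 1.862104

Answer: Modified duration = 1.8621


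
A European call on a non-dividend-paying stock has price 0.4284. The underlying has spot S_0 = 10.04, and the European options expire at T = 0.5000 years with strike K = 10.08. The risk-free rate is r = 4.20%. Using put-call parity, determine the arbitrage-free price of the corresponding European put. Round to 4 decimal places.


Answer: Put price = 0.2589

Derivation:
Put-call parity: C - P = S_0 * exp(-qT) - K * exp(-rT).
S_0 * exp(-qT) = 10.0400 * 1.00000000 = 10.04000000
K * exp(-rT) = 10.0800 * 0.97921896 = 9.87052716
P = C - S*exp(-qT) + K*exp(-rT)
P = 0.4284 - 10.04000000 + 9.87052716 = 0.2589


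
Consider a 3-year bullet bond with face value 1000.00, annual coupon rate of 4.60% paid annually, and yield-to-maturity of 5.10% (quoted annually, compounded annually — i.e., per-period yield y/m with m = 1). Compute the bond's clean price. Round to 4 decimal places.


Answer: Price = 986.4092

Derivation:
Coupon per period c = face * coupon_rate / m = 46.000000
Periods per year m = 1; per-period yield y/m = 0.051000
Number of cashflows N = 3
Cashflows (t years, CF_t, discount factor 1/(1+y/m)^(m*t), PV):
  t = 1.0000: CF_t = 46.000000, DF = 0.951475, PV = 43.767840
  t = 2.0000: CF_t = 46.000000, DF = 0.905304, PV = 41.643996
  t = 3.0000: CF_t = 1046.000000, DF = 0.861374, PV = 900.997397
Price P = sum_t PV_t = 986.409234


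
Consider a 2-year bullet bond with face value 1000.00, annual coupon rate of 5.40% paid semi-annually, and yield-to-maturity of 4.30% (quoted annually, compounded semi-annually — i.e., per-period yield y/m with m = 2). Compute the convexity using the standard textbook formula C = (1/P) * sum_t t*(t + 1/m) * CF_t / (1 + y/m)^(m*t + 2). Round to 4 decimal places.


Coupon per period c = face * coupon_rate / m = 27.000000
Periods per year m = 2; per-period yield y/m = 0.021500
Number of cashflows N = 4
Cashflows (t years, CF_t, discount factor 1/(1+y/m)^(m*t), PV):
  t = 0.5000: CF_t = 27.000000, DF = 0.978953, PV = 26.431718
  t = 1.0000: CF_t = 27.000000, DF = 0.958348, PV = 25.875397
  t = 1.5000: CF_t = 27.000000, DF = 0.938177, PV = 25.330785
  t = 2.0000: CF_t = 1027.000000, DF = 0.918431, PV = 943.228598
Price P = sum_t PV_t = 1020.866498
Convexity numerator sum_t t*(t + 1/m) * CF_t / (1+y/m)^(m*t + 2):
  t = 0.5000: term = 12.665393
  t = 1.0000: term = 37.196454
  t = 1.5000: term = 72.827125
  t = 2.0000: term = 4519.706381
Convexity = (1/P) * sum = 4642.395352 / 1020.866498 = 4.547505

Answer: Convexity = 4.5475
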